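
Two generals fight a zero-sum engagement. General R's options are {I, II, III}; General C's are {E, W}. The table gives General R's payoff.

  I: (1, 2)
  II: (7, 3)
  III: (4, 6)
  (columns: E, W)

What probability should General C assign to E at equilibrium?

Row minima: I → 1, II → 3, III → 4; maximin = 4.
Column maxima: E → 7, W → 6; minimax = 6.
4 ≠ 6, so there is no saddle point; optimal play is mixed.
I is strictly dominated by II, so General R never plays it.
On the remaining 2×2 (II, III vs E, W):
Let General R play II with probability p. Expected payoff against E: 7p + 4(1−p) = 3p + 4; against W: 3p + 6(1−p) = −3p + 6.
Setting these equal: 3p + 4 = −3p + 6 ⇒ 6p = 2 ⇒ p = 1/3, and the value is (3)·(1/3) + 4 = 5.
For General C: with q = P(E), equating II's and III's payoffs gives 4q + 3 = −2q + 6 ⇒ q = 1/2.

1/2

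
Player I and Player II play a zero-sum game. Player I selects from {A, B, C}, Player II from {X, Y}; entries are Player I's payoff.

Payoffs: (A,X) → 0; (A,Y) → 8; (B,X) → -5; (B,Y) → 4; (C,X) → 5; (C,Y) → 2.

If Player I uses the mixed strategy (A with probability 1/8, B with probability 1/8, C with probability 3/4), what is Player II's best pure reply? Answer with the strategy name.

Y

If Player II plays X, Player I's expected payoff is (1/8)·0 + (1/8)·(-5) + (3/4)·5 = 25/8.
If Player II plays Y, Player I's expected payoff is (1/8)·8 + (1/8)·4 + (3/4)·2 = 3.
Player II minimizes Player I's payoff; the smallest is 3, so the best response is Y.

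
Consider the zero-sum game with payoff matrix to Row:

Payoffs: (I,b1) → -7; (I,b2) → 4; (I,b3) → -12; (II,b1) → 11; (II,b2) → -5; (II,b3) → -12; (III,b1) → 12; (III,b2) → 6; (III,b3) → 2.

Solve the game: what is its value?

2

Row minima: I → -12, II → -12, III → 2; maximin = 2.
Column maxima: b1 → 12, b2 → 6, b3 → 2; minimax = 2.
Since maximin = minimax = 2, there is a saddle point and the value is 2.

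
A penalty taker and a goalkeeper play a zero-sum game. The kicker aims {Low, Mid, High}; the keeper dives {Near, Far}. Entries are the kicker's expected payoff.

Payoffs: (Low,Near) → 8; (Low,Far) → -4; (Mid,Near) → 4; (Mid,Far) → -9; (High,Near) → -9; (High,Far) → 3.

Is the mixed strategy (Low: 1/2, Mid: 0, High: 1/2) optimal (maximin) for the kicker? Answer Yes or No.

Yes

Against Near this mix gives (1/2)·8 + (1/2)·(-9) = -1/2.
Against Far this mix gives (1/2)·(-4) + (1/2)·3 = -1/2.
All of the keeper's active replies (Near, Far) yield -1/2, and no column does worse for the kicker. The mix makes the keeper indifferent and guarantees -1/2, so it is optimal.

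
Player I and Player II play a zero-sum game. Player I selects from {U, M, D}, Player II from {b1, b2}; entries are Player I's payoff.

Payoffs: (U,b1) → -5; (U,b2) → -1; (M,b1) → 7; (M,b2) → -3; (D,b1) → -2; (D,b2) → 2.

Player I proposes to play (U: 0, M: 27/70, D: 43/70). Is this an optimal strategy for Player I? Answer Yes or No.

Against b1 this mix gives (27/70)·7 + (43/70)·(-2) = 103/70.
Against b2 this mix gives (27/70)·(-3) + (43/70)·2 = 1/14.
Player II will play b2, holding Player I to 1/14. Shifting weight toward the row that does better against b2 would raise this floor (the equalizing mix achieves 4/7 against both b2 and b1), so the proposed strategy is not optimal.

No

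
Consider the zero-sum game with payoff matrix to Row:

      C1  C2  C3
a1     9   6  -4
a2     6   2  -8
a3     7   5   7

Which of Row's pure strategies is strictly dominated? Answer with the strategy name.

a2

a1 gives a strictly higher payoff than a2 against every column: 9 > 6, 6 > 2, -4 > -8.
So a2 is strictly dominated and Row never plays it.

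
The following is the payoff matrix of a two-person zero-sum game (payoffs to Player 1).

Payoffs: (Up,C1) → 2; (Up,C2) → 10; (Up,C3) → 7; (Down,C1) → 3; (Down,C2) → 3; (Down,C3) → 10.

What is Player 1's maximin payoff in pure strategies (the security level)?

Row minima: Up → 2, Down → 3.
The best of these is 3.

3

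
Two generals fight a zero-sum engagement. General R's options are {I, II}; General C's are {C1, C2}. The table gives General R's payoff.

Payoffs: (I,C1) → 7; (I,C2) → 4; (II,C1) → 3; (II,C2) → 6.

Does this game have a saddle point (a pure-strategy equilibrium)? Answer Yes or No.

Row minima: I → 4, II → 3; maximin = 4.
Column maxima: C1 → 7, C2 → 6; minimax = 6.
4 ≠ 6, so no pure-strategy equilibrium exists.

No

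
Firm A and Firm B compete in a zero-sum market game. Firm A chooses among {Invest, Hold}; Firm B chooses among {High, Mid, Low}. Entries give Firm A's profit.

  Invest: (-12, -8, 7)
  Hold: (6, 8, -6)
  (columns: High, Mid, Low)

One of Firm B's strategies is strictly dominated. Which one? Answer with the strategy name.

High holds Firm A's payoff strictly below Mid in every row: -12 < -8, 6 < 8.
So Mid is strictly dominated for Firm B.

Mid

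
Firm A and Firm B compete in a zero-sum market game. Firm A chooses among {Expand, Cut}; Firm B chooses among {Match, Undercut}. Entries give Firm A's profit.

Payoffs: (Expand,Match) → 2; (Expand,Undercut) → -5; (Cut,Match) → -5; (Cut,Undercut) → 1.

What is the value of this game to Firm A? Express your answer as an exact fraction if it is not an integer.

Row minima: Expand → -5, Cut → -5; maximin = -5.
Column maxima: Match → 2, Undercut → 1; minimax = 1.
-5 ≠ 1, so there is no saddle point; optimal play is mixed.
Let Firm A play Expand with probability p. Expected payoff against Match: 2p + (-5)(1−p) = 7p − 5; against Undercut: (-5)p + 1(1−p) = −6p + 1.
Setting these equal: 7p − 5 = −6p + 1 ⇒ 13p = 6 ⇒ p = 6/13, and the value is (7)·(6/13) − 5 = -23/13.
For Firm B: with q = P(Match), equating Expand's and Cut's payoffs gives 7q − 5 = −6q + 1 ⇒ q = 6/13.

-23/13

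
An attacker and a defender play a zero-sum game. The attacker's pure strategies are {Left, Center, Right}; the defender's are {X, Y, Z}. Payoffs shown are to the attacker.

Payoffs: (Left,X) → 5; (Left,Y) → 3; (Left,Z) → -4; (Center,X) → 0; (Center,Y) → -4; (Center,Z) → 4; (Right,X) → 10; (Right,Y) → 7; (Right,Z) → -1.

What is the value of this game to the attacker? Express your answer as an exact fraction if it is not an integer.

3/2

Row minima: Left → -4, Center → -4, Right → -1; maximin = -1.
Column maxima: X → 10, Y → 7, Z → 4; minimax = 4.
-1 ≠ 4, so there is no saddle point; optimal play is mixed.
Left is strictly dominated by Right, so the attacker never plays it.
X is strictly dominated by Y (it gives the attacker strictly more in every row), so the defender never plays it.
On the remaining 2×2 (Center, Right vs Y, Z):
Let the attacker play Center with probability p. Expected payoff against Y: (-4)p + 7(1−p) = −11p + 7; against Z: 4p + (-1)(1−p) = 5p − 1.
Setting these equal: −11p + 7 = 5p − 1 ⇒ −16p = -8 ⇒ p = 1/2, and the value is (-11)·(1/2) + 7 = 3/2.
For the defender: with q = P(Y), equating Center's and Right's payoffs gives −8q + 4 = 8q − 1 ⇒ q = 5/16.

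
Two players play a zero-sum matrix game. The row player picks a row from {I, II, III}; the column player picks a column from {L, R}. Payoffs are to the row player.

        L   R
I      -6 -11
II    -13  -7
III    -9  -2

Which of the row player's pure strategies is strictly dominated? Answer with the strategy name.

II

III gives a strictly higher payoff than II against every column: -9 > -13, -2 > -7.
So II is strictly dominated and the row player never plays it.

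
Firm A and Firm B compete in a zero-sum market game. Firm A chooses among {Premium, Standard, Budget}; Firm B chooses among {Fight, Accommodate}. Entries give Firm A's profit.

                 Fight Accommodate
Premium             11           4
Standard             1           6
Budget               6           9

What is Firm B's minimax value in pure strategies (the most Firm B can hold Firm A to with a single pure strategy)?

Column maxima: Fight → 11, Accommodate → 9.
The smallest of these is 9.

9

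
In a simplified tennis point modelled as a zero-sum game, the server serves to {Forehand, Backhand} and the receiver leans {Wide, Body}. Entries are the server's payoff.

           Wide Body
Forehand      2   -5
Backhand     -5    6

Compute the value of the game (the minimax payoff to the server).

Row minima: Forehand → -5, Backhand → -5; maximin = -5.
Column maxima: Wide → 2, Body → 6; minimax = 2.
-5 ≠ 2, so there is no saddle point; optimal play is mixed.
Let the server play Forehand with probability p. Expected payoff against Wide: 2p + (-5)(1−p) = 7p − 5; against Body: (-5)p + 6(1−p) = −11p + 6.
Setting these equal: 7p − 5 = −11p + 6 ⇒ 18p = 11 ⇒ p = 11/18, and the value is (7)·(11/18) − 5 = -13/18.
For the receiver: with q = P(Wide), equating Forehand's and Backhand's payoffs gives 7q − 5 = −11q + 6 ⇒ q = 11/18.

-13/18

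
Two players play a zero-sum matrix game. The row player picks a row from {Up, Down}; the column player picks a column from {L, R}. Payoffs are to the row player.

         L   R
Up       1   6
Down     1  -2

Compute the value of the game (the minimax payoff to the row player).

1

Row minima: Up → 1, Down → -2; maximin = 1.
Column maxima: L → 1, R → 6; minimax = 1.
Since maximin = minimax = 1, there is a saddle point and the value is 1.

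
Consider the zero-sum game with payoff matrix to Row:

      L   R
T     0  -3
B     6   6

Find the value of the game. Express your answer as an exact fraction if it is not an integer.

6

Row minima: T → -3, B → 6; maximin = 6.
Column maxima: L → 6, R → 6; minimax = 6.
Since maximin = minimax = 6, there is a saddle point and the value is 6.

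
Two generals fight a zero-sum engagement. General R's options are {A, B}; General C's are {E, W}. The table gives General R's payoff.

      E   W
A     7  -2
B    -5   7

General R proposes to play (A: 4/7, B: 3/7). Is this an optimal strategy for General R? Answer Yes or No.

Against E this mix gives (4/7)·7 + (3/7)·(-5) = 13/7.
Against W this mix gives (4/7)·(-2) + (3/7)·7 = 13/7.
All of General C's active replies (E, W) yield 13/7, and no column does worse for General R. The mix makes General C indifferent and guarantees 13/7, so it is optimal.

Yes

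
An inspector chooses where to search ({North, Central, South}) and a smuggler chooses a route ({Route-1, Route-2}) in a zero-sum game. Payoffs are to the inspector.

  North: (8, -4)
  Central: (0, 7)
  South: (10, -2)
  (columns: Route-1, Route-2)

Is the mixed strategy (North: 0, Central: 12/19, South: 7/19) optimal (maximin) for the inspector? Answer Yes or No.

Yes

Against Route-1 this mix gives (12/19)·0 + (7/19)·10 = 70/19.
Against Route-2 this mix gives (12/19)·7 + (7/19)·(-2) = 70/19.
All of the smuggler's active replies (Route-1, Route-2) yield 70/19, and no column does worse for the inspector. The mix makes the smuggler indifferent and guarantees 70/19, so it is optimal.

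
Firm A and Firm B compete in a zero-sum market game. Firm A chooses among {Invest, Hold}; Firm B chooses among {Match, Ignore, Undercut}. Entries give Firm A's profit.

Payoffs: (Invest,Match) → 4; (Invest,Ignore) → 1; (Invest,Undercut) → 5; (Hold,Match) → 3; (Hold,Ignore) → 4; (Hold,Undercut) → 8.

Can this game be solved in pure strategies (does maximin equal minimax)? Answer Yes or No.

Row minima: Invest → 1, Hold → 3; maximin = 3.
Column maxima: Match → 4, Ignore → 4, Undercut → 8; minimax = 4.
3 ≠ 4, so no pure-strategy equilibrium exists.

No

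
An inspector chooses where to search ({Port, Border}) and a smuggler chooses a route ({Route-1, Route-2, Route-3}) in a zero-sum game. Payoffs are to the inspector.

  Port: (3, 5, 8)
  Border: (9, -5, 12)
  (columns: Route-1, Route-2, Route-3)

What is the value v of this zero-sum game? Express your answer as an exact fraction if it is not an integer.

15/4

Row minima: Port → 3, Border → -5; maximin = 3.
Column maxima: Route-1 → 9, Route-2 → 5, Route-3 → 12; minimax = 5.
3 ≠ 5, so there is no saddle point; optimal play is mixed.
Route-3 is strictly dominated by Route-1 (it gives the inspector strictly more in every row), so the smuggler never plays it.
On the remaining 2×2 (Port, Border vs Route-1, Route-2):
Let the inspector play Port with probability p. Expected payoff against Route-1: 3p + 9(1−p) = −6p + 9; against Route-2: 5p + (-5)(1−p) = 10p − 5.
Setting these equal: −6p + 9 = 10p − 5 ⇒ −16p = -14 ⇒ p = 7/8, and the value is (-6)·(7/8) + 9 = 15/4.
For the smuggler: with q = P(Route-1), equating Port's and Border's payoffs gives −2q + 5 = 14q − 5 ⇒ q = 5/8.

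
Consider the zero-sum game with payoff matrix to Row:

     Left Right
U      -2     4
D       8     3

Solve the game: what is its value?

38/11

Row minima: U → -2, D → 3; maximin = 3.
Column maxima: Left → 8, Right → 4; minimax = 4.
3 ≠ 4, so there is no saddle point; optimal play is mixed.
Let Row play U with probability p. Expected payoff against Left: (-2)p + 8(1−p) = −10p + 8; against Right: 4p + 3(1−p) = p + 3.
Setting these equal: −10p + 8 = p + 3 ⇒ −11p = -5 ⇒ p = 5/11, and the value is (-10)·(5/11) + 8 = 38/11.
For Column: with q = P(Left), equating U's and D's payoffs gives −6q + 4 = 5q + 3 ⇒ q = 1/11.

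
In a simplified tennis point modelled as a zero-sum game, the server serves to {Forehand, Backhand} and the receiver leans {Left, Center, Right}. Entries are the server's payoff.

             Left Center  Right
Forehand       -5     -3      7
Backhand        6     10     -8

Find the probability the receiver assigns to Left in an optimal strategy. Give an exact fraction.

Row minima: Forehand → -5, Backhand → -8; maximin = -5.
Column maxima: Left → 6, Center → 10, Right → 7; minimax = 6.
-5 ≠ 6, so there is no saddle point; optimal play is mixed.
Center is strictly dominated by Left (it gives the server strictly more in every row), so the receiver never plays it.
On the remaining 2×2 (Forehand, Backhand vs Left, Right):
Let the server play Forehand with probability p. Expected payoff against Left: (-5)p + 6(1−p) = −11p + 6; against Right: 7p + (-8)(1−p) = 15p − 8.
Setting these equal: −11p + 6 = 15p − 8 ⇒ −26p = -14 ⇒ p = 7/13, and the value is (-11)·(7/13) + 6 = 1/13.
For the receiver: with q = P(Left), equating Forehand's and Backhand's payoffs gives −12q + 7 = 14q − 8 ⇒ q = 15/26.

15/26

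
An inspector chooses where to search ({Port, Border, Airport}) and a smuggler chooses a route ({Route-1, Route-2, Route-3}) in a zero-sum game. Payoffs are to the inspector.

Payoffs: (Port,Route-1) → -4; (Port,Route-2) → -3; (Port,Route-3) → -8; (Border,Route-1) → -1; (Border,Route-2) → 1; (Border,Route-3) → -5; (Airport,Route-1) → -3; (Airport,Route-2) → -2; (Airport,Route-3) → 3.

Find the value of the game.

Row minima: Port → -8, Border → -5, Airport → -3; maximin = -3.
Column maxima: Route-1 → -1, Route-2 → 1, Route-3 → 3; minimax = -1.
-3 ≠ -1, so there is no saddle point; optimal play is mixed.
Port is strictly dominated by Border, so the inspector never plays it.
Route-2 is strictly dominated by Route-1 (it gives the inspector strictly more in every row), so the smuggler never plays it.
On the remaining 2×2 (Border, Airport vs Route-1, Route-3):
Let the inspector play Border with probability p. Expected payoff against Route-1: (-1)p + (-3)(1−p) = 2p − 3; against Route-3: (-5)p + 3(1−p) = −8p + 3.
Setting these equal: 2p − 3 = −8p + 3 ⇒ 10p = 6 ⇒ p = 3/5, and the value is (2)·(3/5) − 3 = -9/5.
For the smuggler: with q = P(Route-1), equating Border's and Airport's payoffs gives 4q − 5 = −6q + 3 ⇒ q = 4/5.

-9/5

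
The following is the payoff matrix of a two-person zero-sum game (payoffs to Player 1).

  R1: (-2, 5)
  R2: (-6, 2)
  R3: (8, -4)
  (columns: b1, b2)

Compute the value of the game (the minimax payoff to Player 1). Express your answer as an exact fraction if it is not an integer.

Row minima: R1 → -2, R2 → -6, R3 → -4; maximin = -2.
Column maxima: b1 → 8, b2 → 5; minimax = 5.
-2 ≠ 5, so there is no saddle point; optimal play is mixed.
R2 is strictly dominated by R1, so Player 1 never plays it.
On the remaining 2×2 (R1, R3 vs b1, b2):
Let Player 1 play R1 with probability p. Expected payoff against b1: (-2)p + 8(1−p) = −10p + 8; against b2: 5p + (-4)(1−p) = 9p − 4.
Setting these equal: −10p + 8 = 9p − 4 ⇒ −19p = -12 ⇒ p = 12/19, and the value is (-10)·(12/19) + 8 = 32/19.
For Player 2: with q = P(b1), equating R1's and R3's payoffs gives −7q + 5 = 12q − 4 ⇒ q = 9/19.

32/19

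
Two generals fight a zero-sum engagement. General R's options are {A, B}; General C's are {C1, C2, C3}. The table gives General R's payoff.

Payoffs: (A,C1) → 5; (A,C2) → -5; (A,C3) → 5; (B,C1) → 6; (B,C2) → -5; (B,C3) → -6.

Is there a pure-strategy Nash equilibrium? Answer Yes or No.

Row minima: A → -5, B → -6; maximin = -5.
Column maxima: C1 → 6, C2 → -5, C3 → 5; minimax = -5.
maximin = minimax = -5, so a saddle point exists.

Yes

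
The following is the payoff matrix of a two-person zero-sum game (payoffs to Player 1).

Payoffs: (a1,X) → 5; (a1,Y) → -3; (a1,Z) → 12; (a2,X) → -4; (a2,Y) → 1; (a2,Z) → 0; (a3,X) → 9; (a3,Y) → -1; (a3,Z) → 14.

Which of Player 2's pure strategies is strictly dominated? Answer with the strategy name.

Z

X holds Player 1's payoff strictly below Z in every row: 5 < 12, -4 < 0, 9 < 14.
So Z is strictly dominated for Player 2.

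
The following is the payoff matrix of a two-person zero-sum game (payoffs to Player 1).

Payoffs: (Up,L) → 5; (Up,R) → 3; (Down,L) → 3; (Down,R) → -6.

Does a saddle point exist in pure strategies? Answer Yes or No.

Row minima: Up → 3, Down → -6; maximin = 3.
Column maxima: L → 5, R → 3; minimax = 3.
maximin = minimax = 3, so a saddle point exists.

Yes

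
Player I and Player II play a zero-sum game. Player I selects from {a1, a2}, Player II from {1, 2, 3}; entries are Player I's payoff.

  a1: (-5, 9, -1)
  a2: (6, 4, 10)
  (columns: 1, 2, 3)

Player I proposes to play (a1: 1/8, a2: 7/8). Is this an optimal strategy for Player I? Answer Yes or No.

Yes

Against 1 this mix gives (1/8)·(-5) + (7/8)·6 = 37/8.
Against 2 this mix gives (1/8)·9 + (7/8)·4 = 37/8.
Against 3 this mix gives (1/8)·(-1) + (7/8)·10 = 69/8.
All of Player II's active replies (1, 2) yield 37/8, and no column does worse for Player I. The mix makes Player II indifferent and guarantees 37/8, so it is optimal.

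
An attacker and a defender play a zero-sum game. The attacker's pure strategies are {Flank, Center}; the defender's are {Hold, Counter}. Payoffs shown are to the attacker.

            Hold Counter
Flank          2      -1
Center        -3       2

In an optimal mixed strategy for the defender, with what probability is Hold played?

3/8

Row minima: Flank → -1, Center → -3; maximin = -1.
Column maxima: Hold → 2, Counter → 2; minimax = 2.
-1 ≠ 2, so there is no saddle point; optimal play is mixed.
Let the attacker play Flank with probability p. Expected payoff against Hold: 2p + (-3)(1−p) = 5p − 3; against Counter: (-1)p + 2(1−p) = −3p + 2.
Setting these equal: 5p − 3 = −3p + 2 ⇒ 8p = 5 ⇒ p = 5/8, and the value is (5)·(5/8) − 3 = 1/8.
For the defender: with q = P(Hold), equating Flank's and Center's payoffs gives 3q − 1 = −5q + 2 ⇒ q = 3/8.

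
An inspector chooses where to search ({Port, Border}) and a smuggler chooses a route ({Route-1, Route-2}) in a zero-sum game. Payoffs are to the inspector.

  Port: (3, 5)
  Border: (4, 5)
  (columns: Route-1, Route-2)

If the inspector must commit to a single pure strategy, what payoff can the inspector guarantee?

4

Row minima: Port → 3, Border → 4.
The best of these is 4.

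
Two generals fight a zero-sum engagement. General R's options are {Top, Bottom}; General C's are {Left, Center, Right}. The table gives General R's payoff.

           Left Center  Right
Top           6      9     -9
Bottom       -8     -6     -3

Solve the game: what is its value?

Row minima: Top → -9, Bottom → -8; maximin = -8.
Column maxima: Left → 6, Center → 9, Right → -3; minimax = -3.
-8 ≠ -3, so there is no saddle point; optimal play is mixed.
Center is strictly dominated by Left (it gives General R strictly more in every row), so General C never plays it.
On the remaining 2×2 (Top, Bottom vs Left, Right):
Let General R play Top with probability p. Expected payoff against Left: 6p + (-8)(1−p) = 14p − 8; against Right: (-9)p + (-3)(1−p) = −6p − 3.
Setting these equal: 14p − 8 = −6p − 3 ⇒ 20p = 5 ⇒ p = 1/4, and the value is (14)·(1/4) − 8 = -9/2.
For General C: with q = P(Left), equating Top's and Bottom's payoffs gives 15q − 9 = −5q − 3 ⇒ q = 3/10.

-9/2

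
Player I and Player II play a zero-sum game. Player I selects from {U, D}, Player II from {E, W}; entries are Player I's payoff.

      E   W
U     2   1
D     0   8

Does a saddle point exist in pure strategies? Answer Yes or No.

Row minima: U → 1, D → 0; maximin = 1.
Column maxima: E → 2, W → 8; minimax = 2.
1 ≠ 2, so no pure-strategy equilibrium exists.

No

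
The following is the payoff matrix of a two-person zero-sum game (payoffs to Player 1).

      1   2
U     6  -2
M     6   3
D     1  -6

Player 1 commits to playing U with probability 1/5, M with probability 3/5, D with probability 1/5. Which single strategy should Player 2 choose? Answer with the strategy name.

If Player 2 plays 1, Player 1's expected payoff is (1/5)·6 + (3/5)·6 + (1/5)·1 = 5.
If Player 2 plays 2, Player 1's expected payoff is (1/5)·(-2) + (3/5)·3 + (1/5)·(-6) = 1/5.
Player 2 minimizes Player 1's payoff; the smallest is 1/5, so the best response is 2.

2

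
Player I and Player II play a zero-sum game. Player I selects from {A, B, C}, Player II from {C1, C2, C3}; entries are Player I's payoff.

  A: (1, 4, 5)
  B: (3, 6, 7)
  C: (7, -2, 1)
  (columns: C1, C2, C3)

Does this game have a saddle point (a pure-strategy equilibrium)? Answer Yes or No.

Row minima: A → 1, B → 3, C → -2; maximin = 3.
Column maxima: C1 → 7, C2 → 6, C3 → 7; minimax = 6.
3 ≠ 6, so no pure-strategy equilibrium exists.

No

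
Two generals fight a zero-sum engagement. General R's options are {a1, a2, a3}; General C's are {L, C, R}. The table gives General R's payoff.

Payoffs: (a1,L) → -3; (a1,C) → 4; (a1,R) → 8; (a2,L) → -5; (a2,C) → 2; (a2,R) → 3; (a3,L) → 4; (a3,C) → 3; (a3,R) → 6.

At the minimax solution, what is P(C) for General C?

7/8

Row minima: a1 → -3, a2 → -5, a3 → 3; maximin = 3.
Column maxima: L → 4, C → 4, R → 8; minimax = 4.
3 ≠ 4, so there is no saddle point; optimal play is mixed.
a2 is strictly dominated by a1, so General R never plays it.
R is strictly dominated by L (it gives General R strictly more in every row), so General C never plays it.
On the remaining 2×2 (a1, a3 vs L, C):
Let General R play a1 with probability p. Expected payoff against L: (-3)p + 4(1−p) = −7p + 4; against C: 4p + 3(1−p) = p + 3.
Setting these equal: −7p + 4 = p + 3 ⇒ −8p = -1 ⇒ p = 1/8, and the value is (-7)·(1/8) + 4 = 25/8.
For General C: with q = P(L), equating a1's and a3's payoffs gives −7q + 4 = q + 3 ⇒ q = 1/8.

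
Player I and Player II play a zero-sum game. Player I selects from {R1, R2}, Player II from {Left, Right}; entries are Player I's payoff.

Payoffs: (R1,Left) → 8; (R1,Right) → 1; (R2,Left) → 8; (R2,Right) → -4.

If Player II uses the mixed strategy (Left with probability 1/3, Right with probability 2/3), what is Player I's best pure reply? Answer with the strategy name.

R1

Expected payoff of R1: (1/3)·8 + (2/3)·1 = 10/3.
Expected payoff of R2: (1/3)·8 + (2/3)·(-4) = 0.
The largest is 10/3, so Player I's best response is R1.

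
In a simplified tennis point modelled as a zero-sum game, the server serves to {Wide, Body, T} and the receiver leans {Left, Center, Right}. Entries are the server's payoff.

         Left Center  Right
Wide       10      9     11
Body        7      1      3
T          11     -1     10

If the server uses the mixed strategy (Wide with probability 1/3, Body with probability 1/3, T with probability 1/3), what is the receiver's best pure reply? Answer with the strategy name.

Center

If the receiver plays Left, the server's expected payoff is (1/3)·10 + (1/3)·7 + (1/3)·11 = 28/3.
If the receiver plays Center, the server's expected payoff is (1/3)·9 + (1/3)·1 + (1/3)·(-1) = 3.
If the receiver plays Right, the server's expected payoff is (1/3)·11 + (1/3)·3 + (1/3)·10 = 8.
The receiver minimizes the server's payoff; the smallest is 3, so the best response is Center.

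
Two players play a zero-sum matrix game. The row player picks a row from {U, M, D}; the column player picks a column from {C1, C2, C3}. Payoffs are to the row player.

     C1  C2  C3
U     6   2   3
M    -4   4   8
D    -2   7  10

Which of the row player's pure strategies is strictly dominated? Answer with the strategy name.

D gives a strictly higher payoff than M against every column: -2 > -4, 7 > 4, 10 > 8.
So M is strictly dominated and the row player never plays it.

M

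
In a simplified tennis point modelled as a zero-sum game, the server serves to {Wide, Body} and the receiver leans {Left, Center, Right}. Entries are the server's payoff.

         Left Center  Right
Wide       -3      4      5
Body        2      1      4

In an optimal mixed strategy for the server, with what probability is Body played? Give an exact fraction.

7/8

Row minima: Wide → -3, Body → 1; maximin = 1.
Column maxima: Left → 2, Center → 4, Right → 5; minimax = 2.
1 ≠ 2, so there is no saddle point; optimal play is mixed.
Right is strictly dominated by Left (it gives the server strictly more in every row), so the receiver never plays it.
On the remaining 2×2 (Wide, Body vs Left, Center):
Let the server play Wide with probability p. Expected payoff against Left: (-3)p + 2(1−p) = −5p + 2; against Center: 4p + 1(1−p) = 3p + 1.
Setting these equal: −5p + 2 = 3p + 1 ⇒ −8p = -1 ⇒ p = 1/8, and the value is (-5)·(1/8) + 2 = 11/8.
For the receiver: with q = P(Left), equating Wide's and Body's payoffs gives −7q + 4 = q + 1 ⇒ q = 3/8.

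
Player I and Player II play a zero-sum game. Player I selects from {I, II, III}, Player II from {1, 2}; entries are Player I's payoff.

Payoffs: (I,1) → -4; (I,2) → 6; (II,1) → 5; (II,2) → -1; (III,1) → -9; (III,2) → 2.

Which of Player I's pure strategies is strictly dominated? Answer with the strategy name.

I gives a strictly higher payoff than III against every column: -4 > -9, 6 > 2.
So III is strictly dominated and Player I never plays it.

III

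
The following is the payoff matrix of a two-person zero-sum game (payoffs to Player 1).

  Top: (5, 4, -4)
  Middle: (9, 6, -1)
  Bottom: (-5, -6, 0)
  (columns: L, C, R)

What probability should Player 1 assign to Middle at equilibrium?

6/13

Row minima: Top → -4, Middle → -1, Bottom → -6; maximin = -1.
Column maxima: L → 9, C → 6, R → 0; minimax = 0.
-1 ≠ 0, so there is no saddle point; optimal play is mixed.
Top is strictly dominated by Middle, so Player 1 never plays it.
L is strictly dominated by C (it gives Player 1 strictly more in every row), so Player 2 never plays it.
On the remaining 2×2 (Middle, Bottom vs C, R):
Let Player 1 play Middle with probability p. Expected payoff against C: 6p + (-6)(1−p) = 12p − 6; against R: (-1)p + 0(1−p) = −p.
Setting these equal: 12p − 6 = −p ⇒ 13p = 6 ⇒ p = 6/13, and the value is (12)·(6/13) − 6 = -6/13.
For Player 2: with q = P(C), equating Middle's and Bottom's payoffs gives 7q − 1 = −6q ⇒ q = 1/13.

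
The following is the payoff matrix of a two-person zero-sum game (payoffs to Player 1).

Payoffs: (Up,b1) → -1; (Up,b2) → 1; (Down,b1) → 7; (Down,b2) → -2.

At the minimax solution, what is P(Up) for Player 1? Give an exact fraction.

9/11

Row minima: Up → -1, Down → -2; maximin = -1.
Column maxima: b1 → 7, b2 → 1; minimax = 1.
-1 ≠ 1, so there is no saddle point; optimal play is mixed.
Let Player 1 play Up with probability p. Expected payoff against b1: (-1)p + 7(1−p) = −8p + 7; against b2: 1p + (-2)(1−p) = 3p − 2.
Setting these equal: −8p + 7 = 3p − 2 ⇒ −11p = -9 ⇒ p = 9/11, and the value is (-8)·(9/11) + 7 = 5/11.
For Player 2: with q = P(b1), equating Up's and Down's payoffs gives −2q + 1 = 9q − 2 ⇒ q = 3/11.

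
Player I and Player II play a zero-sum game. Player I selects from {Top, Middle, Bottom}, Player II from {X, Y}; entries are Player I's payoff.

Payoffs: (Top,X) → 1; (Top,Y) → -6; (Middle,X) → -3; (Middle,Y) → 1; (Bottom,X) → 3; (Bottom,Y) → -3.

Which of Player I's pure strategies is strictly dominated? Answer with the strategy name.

Bottom gives a strictly higher payoff than Top against every column: 3 > 1, -3 > -6.
So Top is strictly dominated and Player I never plays it.

Top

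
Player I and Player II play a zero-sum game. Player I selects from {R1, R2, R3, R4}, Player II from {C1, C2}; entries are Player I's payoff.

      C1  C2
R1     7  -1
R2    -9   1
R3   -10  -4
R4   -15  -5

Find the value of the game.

Row minima: R1 → -1, R2 → -9, R3 → -10, R4 → -15; maximin = -1.
Column maxima: C1 → 7, C2 → 1; minimax = 1.
-1 ≠ 1, so there is no saddle point; optimal play is mixed.
R3 is strictly dominated by R1, so Player I never plays it.
R4 is strictly dominated by R1, so Player I never plays it.
On the remaining 2×2 (R1, R2 vs C1, C2):
Let Player I play R1 with probability p. Expected payoff against C1: 7p + (-9)(1−p) = 16p − 9; against C2: (-1)p + 1(1−p) = −2p + 1.
Setting these equal: 16p − 9 = −2p + 1 ⇒ 18p = 10 ⇒ p = 5/9, and the value is (16)·(5/9) − 9 = -1/9.
For Player II: with q = P(C1), equating R1's and R2's payoffs gives 8q − 1 = −10q + 1 ⇒ q = 1/9.

-1/9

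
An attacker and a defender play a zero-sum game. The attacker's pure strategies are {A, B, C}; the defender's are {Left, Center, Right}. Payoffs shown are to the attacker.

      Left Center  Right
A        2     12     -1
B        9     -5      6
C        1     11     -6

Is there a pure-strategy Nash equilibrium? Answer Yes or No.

Row minima: A → -1, B → -5, C → -6; maximin = -1.
Column maxima: Left → 9, Center → 12, Right → 6; minimax = 6.
-1 ≠ 6, so no pure-strategy equilibrium exists.

No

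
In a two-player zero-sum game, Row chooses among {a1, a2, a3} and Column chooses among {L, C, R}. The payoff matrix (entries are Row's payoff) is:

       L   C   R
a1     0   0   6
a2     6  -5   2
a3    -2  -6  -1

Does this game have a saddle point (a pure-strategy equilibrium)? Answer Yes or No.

Row minima: a1 → 0, a2 → -5, a3 → -6; maximin = 0.
Column maxima: L → 6, C → 0, R → 6; minimax = 0.
maximin = minimax = 0, so a saddle point exists.

Yes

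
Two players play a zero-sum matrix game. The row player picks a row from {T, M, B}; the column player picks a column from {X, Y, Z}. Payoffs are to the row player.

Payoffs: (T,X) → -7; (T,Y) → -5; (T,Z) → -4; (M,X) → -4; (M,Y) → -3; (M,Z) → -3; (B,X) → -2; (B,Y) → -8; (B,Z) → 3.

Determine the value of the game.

-26/7

Row minima: T → -7, M → -4, B → -8; maximin = -4.
Column maxima: X → -2, Y → -3, Z → 3; minimax = -3.
-4 ≠ -3, so there is no saddle point; optimal play is mixed.
T is strictly dominated by M, so the row player never plays it.
Z is strictly dominated by X (it gives the row player strictly more in every row), so the column player never plays it.
On the remaining 2×2 (M, B vs X, Y):
Let the row player play M with probability p. Expected payoff against X: (-4)p + (-2)(1−p) = −2p − 2; against Y: (-3)p + (-8)(1−p) = 5p − 8.
Setting these equal: −2p − 2 = 5p − 8 ⇒ −7p = -6 ⇒ p = 6/7, and the value is (-2)·(6/7) − 2 = -26/7.
For the column player: with q = P(X), equating M's and B's payoffs gives −q − 3 = 6q − 8 ⇒ q = 5/7.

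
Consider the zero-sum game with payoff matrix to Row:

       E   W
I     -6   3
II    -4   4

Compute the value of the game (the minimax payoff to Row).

Row minima: I → -6, II → -4; maximin = -4.
Column maxima: E → -4, W → 4; minimax = -4.
Since maximin = minimax = -4, there is a saddle point and the value is -4.

-4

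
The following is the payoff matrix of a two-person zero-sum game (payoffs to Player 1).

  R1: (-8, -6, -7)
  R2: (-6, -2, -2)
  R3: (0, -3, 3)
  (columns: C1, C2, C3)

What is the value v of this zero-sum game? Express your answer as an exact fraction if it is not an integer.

Row minima: R1 → -8, R2 → -6, R3 → -3; maximin = -3.
Column maxima: C1 → 0, C2 → -2, C3 → 3; minimax = -2.
-3 ≠ -2, so there is no saddle point; optimal play is mixed.
R1 is strictly dominated by R2, so Player 1 never plays it.
C3 is strictly dominated by C1 (it gives Player 1 strictly more in every row), so Player 2 never plays it.
On the remaining 2×2 (R2, R3 vs C1, C2):
Let Player 1 play R2 with probability p. Expected payoff against C1: (-6)p + 0(1−p) = −6p; against C2: (-2)p + (-3)(1−p) = p − 3.
Setting these equal: −6p = p − 3 ⇒ −7p = -3 ⇒ p = 3/7, and the value is (-6)·(3/7) = -18/7.
For Player 2: with q = P(C1), equating R2's and R3's payoffs gives −4q − 2 = 3q − 3 ⇒ q = 1/7.

-18/7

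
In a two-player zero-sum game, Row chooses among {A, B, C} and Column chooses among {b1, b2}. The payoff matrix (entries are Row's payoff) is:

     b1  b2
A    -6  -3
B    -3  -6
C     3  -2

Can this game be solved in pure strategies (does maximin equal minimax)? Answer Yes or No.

Row minima: A → -6, B → -6, C → -2; maximin = -2.
Column maxima: b1 → 3, b2 → -2; minimax = -2.
maximin = minimax = -2, so a saddle point exists.

Yes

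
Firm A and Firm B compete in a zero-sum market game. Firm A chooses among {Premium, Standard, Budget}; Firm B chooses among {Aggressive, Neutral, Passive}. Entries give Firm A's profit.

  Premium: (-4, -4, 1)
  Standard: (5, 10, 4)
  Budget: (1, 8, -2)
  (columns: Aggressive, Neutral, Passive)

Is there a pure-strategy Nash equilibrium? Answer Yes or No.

Row minima: Premium → -4, Standard → 4, Budget → -2; maximin = 4.
Column maxima: Aggressive → 5, Neutral → 10, Passive → 4; minimax = 4.
maximin = minimax = 4, so a saddle point exists.

Yes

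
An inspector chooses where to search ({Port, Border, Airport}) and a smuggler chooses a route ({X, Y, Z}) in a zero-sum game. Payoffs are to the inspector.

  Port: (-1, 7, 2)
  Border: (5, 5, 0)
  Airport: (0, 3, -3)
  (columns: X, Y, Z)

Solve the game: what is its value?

5/4

Row minima: Port → -1, Border → 0, Airport → -3; maximin = 0.
Column maxima: X → 5, Y → 7, Z → 2; minimax = 2.
0 ≠ 2, so there is no saddle point; optimal play is mixed.
Airport is strictly dominated by Border, so the inspector never plays it.
Y is strictly dominated by Z (it gives the inspector strictly more in every row), so the smuggler never plays it.
On the remaining 2×2 (Port, Border vs X, Z):
Let the inspector play Port with probability p. Expected payoff against X: (-1)p + 5(1−p) = −6p + 5; against Z: 2p + 0(1−p) = 2p.
Setting these equal: −6p + 5 = 2p ⇒ −8p = -5 ⇒ p = 5/8, and the value is (-6)·(5/8) + 5 = 5/4.
For the smuggler: with q = P(X), equating Port's and Border's payoffs gives −3q + 2 = 5q ⇒ q = 1/4.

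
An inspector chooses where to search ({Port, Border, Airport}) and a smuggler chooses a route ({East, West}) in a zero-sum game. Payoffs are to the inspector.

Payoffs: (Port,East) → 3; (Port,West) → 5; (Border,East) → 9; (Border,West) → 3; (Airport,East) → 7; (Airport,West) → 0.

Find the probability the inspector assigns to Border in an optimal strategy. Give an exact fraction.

Row minima: Port → 3, Border → 3, Airport → 0; maximin = 3.
Column maxima: East → 9, West → 5; minimax = 5.
3 ≠ 5, so there is no saddle point; optimal play is mixed.
Airport is strictly dominated by Border, so the inspector never plays it.
On the remaining 2×2 (Port, Border vs East, West):
Let the inspector play Port with probability p. Expected payoff against East: 3p + 9(1−p) = −6p + 9; against West: 5p + 3(1−p) = 2p + 3.
Setting these equal: −6p + 9 = 2p + 3 ⇒ −8p = -6 ⇒ p = 3/4, and the value is (-6)·(3/4) + 9 = 9/2.
For the smuggler: with q = P(East), equating Port's and Border's payoffs gives −2q + 5 = 6q + 3 ⇒ q = 1/4.

1/4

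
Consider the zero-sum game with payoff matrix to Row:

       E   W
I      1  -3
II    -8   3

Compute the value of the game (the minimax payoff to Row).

Row minima: I → -3, II → -8; maximin = -3.
Column maxima: E → 1, W → 3; minimax = 1.
-3 ≠ 1, so there is no saddle point; optimal play is mixed.
Let Row play I with probability p. Expected payoff against E: 1p + (-8)(1−p) = 9p − 8; against W: (-3)p + 3(1−p) = −6p + 3.
Setting these equal: 9p − 8 = −6p + 3 ⇒ 15p = 11 ⇒ p = 11/15, and the value is (9)·(11/15) − 8 = -7/5.
For Column: with q = P(E), equating I's and II's payoffs gives 4q − 3 = −11q + 3 ⇒ q = 2/5.

-7/5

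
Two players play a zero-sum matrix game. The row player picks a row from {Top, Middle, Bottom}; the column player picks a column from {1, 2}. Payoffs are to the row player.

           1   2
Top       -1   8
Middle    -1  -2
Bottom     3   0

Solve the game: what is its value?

2

Row minima: Top → -1, Middle → -2, Bottom → 0; maximin = 0.
Column maxima: 1 → 3, 2 → 8; minimax = 3.
0 ≠ 3, so there is no saddle point; optimal play is mixed.
Middle is strictly dominated by Bottom, so the row player never plays it.
On the remaining 2×2 (Top, Bottom vs 1, 2):
Let the row player play Top with probability p. Expected payoff against 1: (-1)p + 3(1−p) = −4p + 3; against 2: 8p + 0(1−p) = 8p.
Setting these equal: −4p + 3 = 8p ⇒ −12p = -3 ⇒ p = 1/4, and the value is (-4)·(1/4) + 3 = 2.
For the column player: with q = P(1), equating Top's and Bottom's payoffs gives −9q + 8 = 3q ⇒ q = 2/3.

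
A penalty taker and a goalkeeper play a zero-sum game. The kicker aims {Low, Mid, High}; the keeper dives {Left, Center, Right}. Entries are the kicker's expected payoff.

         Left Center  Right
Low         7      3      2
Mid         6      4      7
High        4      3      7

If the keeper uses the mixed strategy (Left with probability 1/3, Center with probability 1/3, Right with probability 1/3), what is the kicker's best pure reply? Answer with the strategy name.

Expected payoff of Low: (1/3)·7 + (1/3)·3 + (1/3)·2 = 4.
Expected payoff of Mid: (1/3)·6 + (1/3)·4 + (1/3)·7 = 17/3.
Expected payoff of High: (1/3)·4 + (1/3)·3 + (1/3)·7 = 14/3.
The largest is 17/3, so the kicker's best response is Mid.

Mid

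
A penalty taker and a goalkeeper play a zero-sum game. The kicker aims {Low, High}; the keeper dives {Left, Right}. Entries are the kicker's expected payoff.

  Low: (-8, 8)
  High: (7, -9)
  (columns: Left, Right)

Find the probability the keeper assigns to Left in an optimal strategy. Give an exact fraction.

17/32

Row minima: Low → -8, High → -9; maximin = -8.
Column maxima: Left → 7, Right → 8; minimax = 7.
-8 ≠ 7, so there is no saddle point; optimal play is mixed.
Let the kicker play Low with probability p. Expected payoff against Left: (-8)p + 7(1−p) = −15p + 7; against Right: 8p + (-9)(1−p) = 17p − 9.
Setting these equal: −15p + 7 = 17p − 9 ⇒ −32p = -16 ⇒ p = 1/2, and the value is (-15)·(1/2) + 7 = -1/2.
For the keeper: with q = P(Left), equating Low's and High's payoffs gives −16q + 8 = 16q − 9 ⇒ q = 17/32.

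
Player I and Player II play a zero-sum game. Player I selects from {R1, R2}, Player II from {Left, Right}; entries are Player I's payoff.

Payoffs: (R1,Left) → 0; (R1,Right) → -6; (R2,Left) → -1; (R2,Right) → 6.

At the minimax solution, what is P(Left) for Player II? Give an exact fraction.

Row minima: R1 → -6, R2 → -1; maximin = -1.
Column maxima: Left → 0, Right → 6; minimax = 0.
-1 ≠ 0, so there is no saddle point; optimal play is mixed.
Let Player I play R1 with probability p. Expected payoff against Left: 0p + (-1)(1−p) = p − 1; against Right: (-6)p + 6(1−p) = −12p + 6.
Setting these equal: p − 1 = −12p + 6 ⇒ 13p = 7 ⇒ p = 7/13, and the value is (1)·(7/13) − 1 = -6/13.
For Player II: with q = P(Left), equating R1's and R2's payoffs gives 6q − 6 = −7q + 6 ⇒ q = 12/13.

12/13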